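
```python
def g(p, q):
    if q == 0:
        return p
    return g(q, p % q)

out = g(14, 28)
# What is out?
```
Call trace:
g(p=14, q=28)
  g(p=28, q=14)
    g(p=14, q=0)
    -> return 14
  -> return 14
-> return 14

Final answer: 14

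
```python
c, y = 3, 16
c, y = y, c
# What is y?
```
Trace:
  c=3, y=16
  c=16, y=3

Final answer: 3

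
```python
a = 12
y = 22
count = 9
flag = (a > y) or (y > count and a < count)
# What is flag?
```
Trace:
  a=12
  a=12, y=22
  a=12, y=22, count=9
  a=12, y=22, count=9, flag=False

Final answer: False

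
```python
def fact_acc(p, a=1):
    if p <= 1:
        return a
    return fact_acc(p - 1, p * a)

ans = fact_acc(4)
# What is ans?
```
Call trace:
fact_acc(p=4, a=1)
  fact_acc(p=3, a=4)
    fact_acc(p=2, a=12)
      fact_acc(p=1, a=24)
      -> return 24
    -> return 24
  -> return 24
-> return 24

Final answer: 24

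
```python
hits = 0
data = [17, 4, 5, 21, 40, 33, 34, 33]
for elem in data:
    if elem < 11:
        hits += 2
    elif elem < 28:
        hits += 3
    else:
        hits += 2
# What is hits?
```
Trace:
  hits=0
  hits=3, elem=17
  hits=5, elem=4
  hits=7, elem=5
  hits=10, elem=21
  hits=12, elem=40
  hits=14, elem=33
  hits=16, elem=34
  hits=18, elem=33

Final answer: 18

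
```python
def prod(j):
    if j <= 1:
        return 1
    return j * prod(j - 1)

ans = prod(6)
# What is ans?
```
Call trace:
prod(j=6)
  prod(j=5)
    prod(j=4)
      prod(j=3)
        prod(j=2)
          prod(j=1)
          -> return 1
        -> return 2
      -> return 6
    -> return 24
  -> return 120
-> return 720

Final answer: 720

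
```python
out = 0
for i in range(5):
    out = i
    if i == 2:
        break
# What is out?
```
Trace:
  out=0
  out=0, i=0
  out=1, i=1
  out=2, i=2

Final answer: 2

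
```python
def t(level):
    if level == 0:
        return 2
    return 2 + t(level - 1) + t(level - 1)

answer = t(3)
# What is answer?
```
Call trace (a repeated sub-call is expanded the first time; later identical calls just restate its return value):
t(level=3)
  t(level=2)
    t(level=1)
      t(level=0)
      -> return 2
      t(level=0)
      -> return 2
    -> return 6
    t(level=1) -> return 6  (same call as traced above)
  -> return 14
  t(level=2) -> return 14  (same call as traced above)
-> return 30

Final answer: 30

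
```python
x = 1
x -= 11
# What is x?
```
Trace:
  x=1
  x=-10

Final answer: -10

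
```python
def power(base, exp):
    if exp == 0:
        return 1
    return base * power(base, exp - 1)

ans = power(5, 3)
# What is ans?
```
Call trace:
power(base=5, exp=3)
  power(base=5, exp=2)
    power(base=5, exp=1)
      power(base=5, exp=0)
      -> return 1
    -> return 5
  -> return 25
-> return 125

Final answer: 125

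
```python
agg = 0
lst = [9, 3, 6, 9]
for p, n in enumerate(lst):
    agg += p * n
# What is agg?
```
Trace:
  agg=0
  agg=0, p=0, n=9
  agg=3, p=1, n=3
  agg=15, p=2, n=6
  agg=42, p=3, n=9

Final answer: 42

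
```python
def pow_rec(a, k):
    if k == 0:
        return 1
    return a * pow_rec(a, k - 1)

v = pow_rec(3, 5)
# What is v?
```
Call trace:
pow_rec(a=3, k=5)
  pow_rec(a=3, k=4)
    pow_rec(a=3, k=3)
      pow_rec(a=3, k=2)
        pow_rec(a=3, k=1)
          pow_rec(a=3, k=0)
          -> return 1
        -> return 3
      -> return 9
    -> return 27
  -> return 81
-> return 243

Final answer: 243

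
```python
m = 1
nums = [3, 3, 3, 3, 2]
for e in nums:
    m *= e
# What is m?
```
Trace:
  m=1
  m=3, e=3
  m=9, e=3
  m=27, e=3
  m=81, e=3
  m=162, e=2

Final answer: 162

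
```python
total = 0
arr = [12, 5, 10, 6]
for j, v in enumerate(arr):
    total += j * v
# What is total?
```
Trace:
  total=0
  total=0, j=0, v=12
  total=5, j=1, v=5
  total=25, j=2, v=10
  total=43, j=3, v=6

Final answer: 43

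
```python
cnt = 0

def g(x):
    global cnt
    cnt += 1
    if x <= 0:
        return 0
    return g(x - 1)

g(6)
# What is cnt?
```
Call trace:
g(x=6)
  g(x=5)
    g(x=4)
      g(x=3)
        g(x=2)
          g(x=1)
            g(x=0)
            -> return 0
          -> return 0
        -> return 0
      -> return 0
    -> return 0
  -> return 0
-> return 0

cnt is incremented once per call. g is entered once for each x = 6, 5, 4, 3, 2, 1, 0 (the x <= 0 call returns without recursing), i.e. 6 + 1 calls.
cnt = 7

Final answer: 7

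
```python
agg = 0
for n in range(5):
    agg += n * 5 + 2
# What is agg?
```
Trace:
  agg=0
  agg=2, n=0
  agg=9, n=1
  agg=21, n=2
  agg=38, n=3
  agg=60, n=4

Final answer: 60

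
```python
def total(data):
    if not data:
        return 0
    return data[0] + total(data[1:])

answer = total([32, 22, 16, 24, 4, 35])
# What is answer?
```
Call trace:
total(data=[32, 22, 16, 24, 4, 35])
  total(data=[22, 16, 24, 4, 35])
    total(data=[16, 24, 4, 35])
      total(data=[24, 4, 35])
        total(data=[4, 35])
          total(data=[35])
            total(data=[])
            -> return 0
          -> return 35
        -> return 39
      -> return 63
    -> return 79
  -> return 101
-> return 133

Final answer: 133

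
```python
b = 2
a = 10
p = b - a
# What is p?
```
Trace:
  b=2
  b=2, a=10
  b=2, a=10, p=-8

Final answer: -8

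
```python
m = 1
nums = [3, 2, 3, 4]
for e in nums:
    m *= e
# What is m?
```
Trace:
  m=1
  m=3, e=3
  m=6, e=2
  m=18, e=3
  m=72, e=4

Final answer: 72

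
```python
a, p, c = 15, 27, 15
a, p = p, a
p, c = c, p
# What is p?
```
Trace:
  a=15, p=27, c=15
  a=27, p=15, c=15
  a=27, p=15, c=15

Final answer: 15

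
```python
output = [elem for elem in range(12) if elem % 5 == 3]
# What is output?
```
Trace:
  elem=0
  elem=1
  elem=2
  elem=3
  elem=4
  elem=5
  elem=6
  elem=7
  elem=8
  elem=9
  elem=10
  elem=11
  output=[3, 8]

Final answer: [3, 8]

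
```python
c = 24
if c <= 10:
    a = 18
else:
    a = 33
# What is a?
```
Trace:
  c=24
  c=24, a=33

Final answer: 33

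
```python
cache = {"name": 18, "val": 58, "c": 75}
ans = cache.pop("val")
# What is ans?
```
Trace:
  cache={'name': 18, 'val': 58, 'c': 75}
  cache={'name': 18, 'c': 75}, ans=58

Final answer: 58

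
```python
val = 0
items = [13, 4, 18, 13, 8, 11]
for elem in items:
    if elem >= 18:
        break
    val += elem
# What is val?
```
Trace:
  val=0
  val=13, elem=13
  val=17, elem=4
  val=17, elem=18

Final answer: 17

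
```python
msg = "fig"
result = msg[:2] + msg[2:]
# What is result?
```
Trace:
  msg='fig'
  msg='fig', result='fig'

Final answer: 'fig'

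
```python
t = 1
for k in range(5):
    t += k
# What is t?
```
Trace:
  t=1
  t=1, k=0
  t=2, k=1
  t=4, k=2
  t=7, k=3
  t=11, k=4

Final answer: 11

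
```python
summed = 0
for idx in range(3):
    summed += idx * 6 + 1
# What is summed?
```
Trace:
  summed=0
  summed=1, idx=0
  summed=8, idx=1
  summed=21, idx=2

Final answer: 21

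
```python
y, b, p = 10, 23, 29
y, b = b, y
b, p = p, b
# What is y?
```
Trace:
  y=10, b=23, p=29
  y=23, b=10, p=29
  y=23, b=29, p=10

Final answer: 23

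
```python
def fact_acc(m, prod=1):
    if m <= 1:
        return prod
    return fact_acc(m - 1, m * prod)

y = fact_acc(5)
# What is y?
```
Call trace:
fact_acc(m=5, prod=1)
  fact_acc(m=4, prod=5)
    fact_acc(m=3, prod=20)
      fact_acc(m=2, prod=60)
        fact_acc(m=1, prod=120)
        -> return 120
      -> return 120
    -> return 120
  -> return 120
-> return 120

Final answer: 120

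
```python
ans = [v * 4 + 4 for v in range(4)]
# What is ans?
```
Trace:
  v=0
  v=1
  v=2
  v=3
  ans=[4, 8, 12, 16]

Final answer: [4, 8, 12, 16]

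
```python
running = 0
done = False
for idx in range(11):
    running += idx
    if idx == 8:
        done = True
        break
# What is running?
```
Trace:
  running=0
  running=0, done=False
  running=0, done=False, idx=0
  running=1, done=False, idx=1
  running=3, done=False, idx=2
  running=6, done=False, idx=3
  running=10, done=False, idx=4
  running=15, done=False, idx=5
  running=21, done=False, idx=6
  running=28, done=False, idx=7
  running=36, done=True, idx=8

Final answer: 36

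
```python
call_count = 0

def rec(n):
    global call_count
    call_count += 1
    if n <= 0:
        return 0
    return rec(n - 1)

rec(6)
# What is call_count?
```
Call trace:
rec(n=6)
  rec(n=5)
    rec(n=4)
      rec(n=3)
        rec(n=2)
          rec(n=1)
            rec(n=0)
            -> return 0
          -> return 0
        -> return 0
      -> return 0
    -> return 0
  -> return 0
-> return 0

call_count is incremented once per call. rec is entered once for each n = 6, 5, 4, 3, 2, 1, 0 (the n <= 0 call returns without recursing), i.e. 6 + 1 calls.
call_count = 7

Final answer: 7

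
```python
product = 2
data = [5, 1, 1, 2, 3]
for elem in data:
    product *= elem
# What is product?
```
Trace:
  product=2
  product=10, elem=5
  product=10, elem=1
  product=10, elem=1
  product=20, elem=2
  product=60, elem=3

Final answer: 60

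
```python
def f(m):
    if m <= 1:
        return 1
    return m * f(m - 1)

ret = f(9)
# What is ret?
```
Call trace:
f(m=9)
  f(m=8)
    f(m=7)
      f(m=6)
        f(m=5)
          f(m=4)
            f(m=3)
              f(m=2)
                f(m=1)
                -> return 1
              -> return 2
            -> return 6
          -> return 24
        -> return 120
      -> return 720
    -> return 5040
  -> return 40320
-> return 362880

Final answer: 362880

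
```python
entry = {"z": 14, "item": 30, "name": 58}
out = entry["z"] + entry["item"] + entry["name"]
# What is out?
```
Trace:
  entry={'z': 14, 'item': 30, 'name': 58}
  entry={'z': 14, 'item': 30, 'name': 58}, out=102

Final answer: 102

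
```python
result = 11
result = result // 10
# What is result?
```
Trace:
  result=11
  result=1

Final answer: 1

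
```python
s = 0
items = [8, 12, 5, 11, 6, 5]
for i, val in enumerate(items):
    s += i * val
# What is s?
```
Trace:
  s=0
  s=0, i=0, val=8
  s=12, i=1, val=12
  s=22, i=2, val=5
  s=55, i=3, val=11
  s=79, i=4, val=6
  s=104, i=5, val=5

Final answer: 104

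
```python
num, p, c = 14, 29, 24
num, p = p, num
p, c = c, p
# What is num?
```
Trace:
  num=14, p=29, c=24
  num=29, p=14, c=24
  num=29, p=24, c=14

Final answer: 29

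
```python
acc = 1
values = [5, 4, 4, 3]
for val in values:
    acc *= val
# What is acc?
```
Trace:
  acc=1
  acc=5, val=5
  acc=20, val=4
  acc=80, val=4
  acc=240, val=3

Final answer: 240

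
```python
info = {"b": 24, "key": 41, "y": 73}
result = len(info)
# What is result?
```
Trace:
  info={'b': 24, 'key': 41, 'y': 73}
  info={'b': 24, 'key': 41, 'y': 73}, result=3

Final answer: 3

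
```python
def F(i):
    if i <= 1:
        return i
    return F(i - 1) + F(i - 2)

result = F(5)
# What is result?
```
Call trace (a repeated sub-call is expanded the first time; later identical calls just restate its return value):
F(i=5)
  F(i=4)
    F(i=3)
      F(i=2)
        F(i=1)
        -> return 1
        F(i=0)
        -> return 0
      -> return 1
      F(i=1)
      -> return 1
    -> return 2
    F(i=2) -> return 1  (same call as traced above)
  -> return 3
  F(i=3) -> return 2  (same call as traced above)
-> return 5

Final answer: 5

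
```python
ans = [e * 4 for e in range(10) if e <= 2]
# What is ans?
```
Trace:
  e=0
  e=1
  e=2
  e=3
  e=4
  e=5
  e=6
  e=7
  e=8
  e=9
  ans=[0, 4, 8]

Final answer: [0, 4, 8]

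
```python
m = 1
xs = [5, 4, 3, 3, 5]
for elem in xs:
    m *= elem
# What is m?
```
Trace:
  m=1
  m=5, elem=5
  m=20, elem=4
  m=60, elem=3
  m=180, elem=3
  m=900, elem=5

Final answer: 900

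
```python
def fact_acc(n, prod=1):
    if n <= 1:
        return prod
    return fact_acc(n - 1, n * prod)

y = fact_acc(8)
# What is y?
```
Call trace:
fact_acc(n=8, prod=1)
  fact_acc(n=7, prod=8)
    fact_acc(n=6, prod=56)
      fact_acc(n=5, prod=336)
        fact_acc(n=4, prod=1680)
          fact_acc(n=3, prod=6720)
            fact_acc(n=2, prod=20160)
              fact_acc(n=1, prod=40320)
              -> return 40320
            -> return 40320
          -> return 40320
        -> return 40320
      -> return 40320
    -> return 40320
  -> return 40320
-> return 40320

Final answer: 40320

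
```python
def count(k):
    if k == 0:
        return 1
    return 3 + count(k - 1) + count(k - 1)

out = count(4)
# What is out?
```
Call trace (a repeated sub-call is expanded the first time; later identical calls just restate its return value):
count(k=4)
  count(k=3)
    count(k=2)
      count(k=1)
        count(k=0)
        -> return 1
        count(k=0)
        -> return 1
      -> return 5
      count(k=1) -> return 5  (same call as traced above)
    -> return 13
    count(k=2) -> return 13  (same call as traced above)
  -> return 29
  count(k=3) -> return 29  (same call as traced above)
-> return 61

Final answer: 61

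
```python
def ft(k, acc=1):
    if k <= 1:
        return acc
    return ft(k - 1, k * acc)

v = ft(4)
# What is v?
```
Call trace:
ft(k=4, acc=1)
  ft(k=3, acc=4)
    ft(k=2, acc=12)
      ft(k=1, acc=24)
      -> return 24
    -> return 24
  -> return 24
-> return 24

Final answer: 24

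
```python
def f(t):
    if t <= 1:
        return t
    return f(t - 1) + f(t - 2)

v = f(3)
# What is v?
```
Call trace:
f(t=3)
  f(t=2)
    f(t=1)
    -> return 1
    f(t=0)
    -> return 0
  -> return 1
  f(t=1)
  -> return 1
-> return 2

Final answer: 2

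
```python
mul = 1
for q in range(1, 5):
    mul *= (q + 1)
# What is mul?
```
Trace:
  mul=1
  mul=2, q=1
  mul=6, q=2
  mul=24, q=3
  mul=120, q=4

Final answer: 120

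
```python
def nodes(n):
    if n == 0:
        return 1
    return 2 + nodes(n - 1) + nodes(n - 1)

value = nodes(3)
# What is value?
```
Call trace (a repeated sub-call is expanded the first time; later identical calls just restate its return value):
nodes(n=3)
  nodes(n=2)
    nodes(n=1)
      nodes(n=0)
      -> return 1
      nodes(n=0)
      -> return 1
    -> return 4
    nodes(n=1) -> return 4  (same call as traced above)
  -> return 10
  nodes(n=2) -> return 10  (same call as traced above)
-> return 22

Final answer: 22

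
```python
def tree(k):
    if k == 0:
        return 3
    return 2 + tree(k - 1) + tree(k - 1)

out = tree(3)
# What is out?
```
Call trace (a repeated sub-call is expanded the first time; later identical calls just restate its return value):
tree(k=3)
  tree(k=2)
    tree(k=1)
      tree(k=0)
      -> return 3
      tree(k=0)
      -> return 3
    -> return 8
    tree(k=1) -> return 8  (same call as traced above)
  -> return 18
  tree(k=2) -> return 18  (same call as traced above)
-> return 38

Final answer: 38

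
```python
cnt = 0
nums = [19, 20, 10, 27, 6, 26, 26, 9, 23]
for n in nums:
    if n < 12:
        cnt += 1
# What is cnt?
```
Trace:
  cnt=0
  cnt=0, n=19
  cnt=0, n=20
  cnt=1, n=10
  cnt=1, n=27
  cnt=2, n=6
  cnt=2, n=26
  cnt=2, n=26
  cnt=3, n=9
  cnt=3, n=23

Final answer: 3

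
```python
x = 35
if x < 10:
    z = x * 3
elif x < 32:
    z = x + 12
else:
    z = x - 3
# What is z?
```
Trace:
  x=35
  x=35, z=32

Final answer: 32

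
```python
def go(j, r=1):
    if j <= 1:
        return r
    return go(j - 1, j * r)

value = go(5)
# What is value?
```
Call trace:
go(j=5, r=1)
  go(j=4, r=5)
    go(j=3, r=20)
      go(j=2, r=60)
        go(j=1, r=120)
        -> return 120
      -> return 120
    -> return 120
  -> return 120
-> return 120

Final answer: 120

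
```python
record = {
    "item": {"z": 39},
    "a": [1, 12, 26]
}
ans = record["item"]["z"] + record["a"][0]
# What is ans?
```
Trace:
  record={'item': {'z': 39}, 'a': [1, 12, 26]}
  record={'item': {'z': 39}, 'a': [1, 12, 26]}, ans=40

Final answer: 40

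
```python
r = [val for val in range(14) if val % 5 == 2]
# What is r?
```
Trace:
  val=0
  val=1
  val=2
  val=3
  val=4
  val=5
  val=6
  val=7
  val=8
  val=9
  val=10
  val=11
  val=12
  val=13
  r=[2, 7, 12]

Final answer: [2, 7, 12]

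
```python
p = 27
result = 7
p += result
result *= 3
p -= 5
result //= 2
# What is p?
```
Trace:
  p=27
  p=27, result=7
  p=34, result=7
  p=34, result=21
  p=29, result=21
  p=29, result=10

Final answer: 29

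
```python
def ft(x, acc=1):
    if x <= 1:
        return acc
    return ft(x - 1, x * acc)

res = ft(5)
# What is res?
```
Call trace:
ft(x=5, acc=1)
  ft(x=4, acc=5)
    ft(x=3, acc=20)
      ft(x=2, acc=60)
        ft(x=1, acc=120)
        -> return 120
      -> return 120
    -> return 120
  -> return 120
-> return 120

Final answer: 120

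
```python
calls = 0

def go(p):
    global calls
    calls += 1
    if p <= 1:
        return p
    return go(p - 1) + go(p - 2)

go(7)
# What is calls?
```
Call trace (a repeated sub-call is expanded the first time; later identical calls just restate its return value):
go(p=7)
  go(p=6)
    go(p=5)
      go(p=4)
        go(p=3)
          go(p=2)
            go(p=1)
            -> return 1
            go(p=0)
            -> return 0
          -> return 1
          go(p=1)
          -> return 1
        -> return 2
        go(p=2) -> return 1  (same call as traced above)
      -> return 3
      go(p=3) -> return 2  (same call as traced above)
    -> return 5
    go(p=4) -> return 3  (same call as traced above)
  -> return 8
  go(p=5) -> return 5  (same call as traced above)
-> return 13

calls is incremented once per call, so count the calls in each subtree. Let C(p) = number of calls made by go(p).
C(0) = C(1) = 1 (base case, no recursion); C(p) = 1 + C(p - 1) + C(p - 2) otherwise.
C(2) = 1 + C(1) + C(0) = 1 + 1 + 1 = 3
C(3) = 1 + C(2) + C(1) = 1 + 3 + 1 = 5
C(4) = 1 + C(3) + C(2) = 1 + 5 + 3 = 9
C(5) = 1 + C(4) + C(3) = 1 + 9 + 5 = 15
C(6) = 1 + C(5) + C(4) = 1 + 15 + 9 = 25
C(7) = 1 + C(6) + C(5) = 1 + 25 + 15 = 41
calls = C(7) = 41

Final answer: 41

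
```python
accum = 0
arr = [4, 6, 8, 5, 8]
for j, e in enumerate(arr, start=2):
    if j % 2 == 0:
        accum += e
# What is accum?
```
Trace:
  accum=0
  accum=4, j=2, e=4
  accum=4, j=3, e=6
  accum=12, j=4, e=8
  accum=12, j=5, e=5
  accum=20, j=6, e=8

Final answer: 20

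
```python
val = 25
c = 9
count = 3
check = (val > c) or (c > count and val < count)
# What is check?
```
Trace:
  val=25
  val=25, c=9
  val=25, c=9, count=3
  val=25, c=9, count=3, check=True

Final answer: True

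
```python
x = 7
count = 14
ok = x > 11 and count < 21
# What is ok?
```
Trace:
  x=7
  x=7, count=14
  x=7, count=14, ok=False

Final answer: False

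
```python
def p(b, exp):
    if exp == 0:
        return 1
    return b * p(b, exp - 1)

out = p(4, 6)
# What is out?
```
Call trace:
p(b=4, exp=6)
  p(b=4, exp=5)
    p(b=4, exp=4)
      p(b=4, exp=3)
        p(b=4, exp=2)
          p(b=4, exp=1)
            p(b=4, exp=0)
            -> return 1
          -> return 4
        -> return 16
      -> return 64
    -> return 256
  -> return 1024
-> return 4096

Final answer: 4096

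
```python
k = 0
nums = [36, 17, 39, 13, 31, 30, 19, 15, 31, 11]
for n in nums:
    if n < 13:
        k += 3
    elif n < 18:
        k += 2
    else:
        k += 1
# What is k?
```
Trace:
  k=0
  k=1, n=36
  k=3, n=17
  k=4, n=39
  k=6, n=13
  k=7, n=31
  k=8, n=30
  k=9, n=19
  k=11, n=15
  k=12, n=31
  k=15, n=11

Final answer: 15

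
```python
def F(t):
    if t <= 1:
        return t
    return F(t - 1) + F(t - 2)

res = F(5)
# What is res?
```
Call trace (a repeated sub-call is expanded the first time; later identical calls just restate its return value):
F(t=5)
  F(t=4)
    F(t=3)
      F(t=2)
        F(t=1)
        -> return 1
        F(t=0)
        -> return 0
      -> return 1
      F(t=1)
      -> return 1
    -> return 2
    F(t=2) -> return 1  (same call as traced above)
  -> return 3
  F(t=3) -> return 2  (same call as traced above)
-> return 5

Final answer: 5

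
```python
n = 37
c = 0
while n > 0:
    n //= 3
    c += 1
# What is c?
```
Trace:
  n=37
  n=37, c=0
  n=12, c=1
  n=4, c=2
  n=1, c=3
  n=0, c=4

Final answer: 4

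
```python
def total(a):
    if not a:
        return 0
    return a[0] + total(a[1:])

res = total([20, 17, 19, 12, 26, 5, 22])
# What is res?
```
Call trace:
total(a=[20, 17, 19, 12, 26, 5, 22])
  total(a=[17, 19, 12, 26, 5, 22])
    total(a=[19, 12, 26, 5, 22])
      total(a=[12, 26, 5, 22])
        total(a=[26, 5, 22])
          total(a=[5, 22])
            total(a=[22])
              total(a=[])
              -> return 0
            -> return 22
          -> return 27
        -> return 53
      -> return 65
    -> return 84
  -> return 101
-> return 121

Final answer: 121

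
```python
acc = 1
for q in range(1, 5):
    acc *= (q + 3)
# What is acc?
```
Trace:
  acc=1
  acc=4, q=1
  acc=20, q=2
  acc=120, q=3
  acc=840, q=4

Final answer: 840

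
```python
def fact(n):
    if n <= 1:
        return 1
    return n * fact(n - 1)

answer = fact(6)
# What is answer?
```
Call trace:
fact(n=6)
  fact(n=5)
    fact(n=4)
      fact(n=3)
        fact(n=2)
          fact(n=1)
          -> return 1
        -> return 2
      -> return 6
    -> return 24
  -> return 120
-> return 720

Final answer: 720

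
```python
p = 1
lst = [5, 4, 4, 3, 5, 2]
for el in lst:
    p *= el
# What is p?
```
Trace:
  p=1
  p=5, el=5
  p=20, el=4
  p=80, el=4
  p=240, el=3
  p=1200, el=5
  p=2400, el=2

Final answer: 2400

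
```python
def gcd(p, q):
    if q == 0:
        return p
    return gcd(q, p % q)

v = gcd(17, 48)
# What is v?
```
Call trace:
gcd(p=17, q=48)
  gcd(p=48, q=17)
    gcd(p=17, q=14)
      gcd(p=14, q=3)
        gcd(p=3, q=2)
          gcd(p=2, q=1)
            gcd(p=1, q=0)
            -> return 1
          -> return 1
        -> return 1
      -> return 1
    -> return 1
  -> return 1
-> return 1

Final answer: 1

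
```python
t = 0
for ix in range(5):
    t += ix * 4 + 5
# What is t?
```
Trace:
  t=0
  t=5, ix=0
  t=14, ix=1
  t=27, ix=2
  t=44, ix=3
  t=65, ix=4

Final answer: 65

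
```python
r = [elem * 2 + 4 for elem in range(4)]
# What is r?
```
Trace:
  elem=0
  elem=1
  elem=2
  elem=3
  r=[4, 6, 8, 10]

Final answer: [4, 6, 8, 10]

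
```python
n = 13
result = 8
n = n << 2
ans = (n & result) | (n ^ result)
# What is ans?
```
Trace:
  n=13
  n=13, result=8
  n=52, result=8
  n=52, result=8, ans=60

Final answer: 60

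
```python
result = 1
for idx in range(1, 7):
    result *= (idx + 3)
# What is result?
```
Trace:
  result=1
  result=4, idx=1
  result=20, idx=2
  result=120, idx=3
  result=840, idx=4
  result=6720, idx=5
  result=60480, idx=6

Final answer: 60480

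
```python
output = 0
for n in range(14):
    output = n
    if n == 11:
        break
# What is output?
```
Trace:
  output=0
  output=0, n=0
  output=1, n=1
  output=2, n=2
  output=3, n=3
  output=4, n=4
  output=5, n=5
  output=6, n=6
  output=7, n=7
  output=8, n=8
  output=9, n=9
  output=10, n=10
  output=11, n=11

Final answer: 11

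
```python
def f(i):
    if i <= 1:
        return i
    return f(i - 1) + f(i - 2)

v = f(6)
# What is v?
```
Call trace (a repeated sub-call is expanded the first time; later identical calls just restate its return value):
f(i=6)
  f(i=5)
    f(i=4)
      f(i=3)
        f(i=2)
          f(i=1)
          -> return 1
          f(i=0)
          -> return 0
        -> return 1
        f(i=1)
        -> return 1
      -> return 2
      f(i=2) -> return 1  (same call as traced above)
    -> return 3
    f(i=3) -> return 2  (same call as traced above)
  -> return 5
  f(i=4) -> return 3  (same call as traced above)
-> return 8

Final answer: 8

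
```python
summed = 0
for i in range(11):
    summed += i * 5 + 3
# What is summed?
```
Trace:
  summed=0
  summed=3, i=0
  summed=11, i=1
  summed=24, i=2
  summed=42, i=3
  summed=65, i=4
  summed=93, i=5
  summed=126, i=6
  summed=164, i=7
  summed=207, i=8
  summed=255, i=9
  summed=308, i=10

Final answer: 308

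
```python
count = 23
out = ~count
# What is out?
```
Trace:
  count=23
  count=23, out=-24

Final answer: -24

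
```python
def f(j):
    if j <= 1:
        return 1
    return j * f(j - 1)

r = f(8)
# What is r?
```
Call trace:
f(j=8)
  f(j=7)
    f(j=6)
      f(j=5)
        f(j=4)
          f(j=3)
            f(j=2)
              f(j=1)
              -> return 1
            -> return 2
          -> return 6
        -> return 24
      -> return 120
    -> return 720
  -> return 5040
-> return 40320

Final answer: 40320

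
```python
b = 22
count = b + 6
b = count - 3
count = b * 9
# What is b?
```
Trace:
  b=22
  b=22, count=28
  b=25, count=28
  b=25, count=225

Final answer: 25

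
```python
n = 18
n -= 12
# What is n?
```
Trace:
  n=18
  n=6

Final answer: 6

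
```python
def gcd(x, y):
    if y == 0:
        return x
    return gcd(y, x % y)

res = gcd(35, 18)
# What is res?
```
Call trace:
gcd(x=35, y=18)
  gcd(x=18, y=17)
    gcd(x=17, y=1)
      gcd(x=1, y=0)
      -> return 1
    -> return 1
  -> return 1
-> return 1

Final answer: 1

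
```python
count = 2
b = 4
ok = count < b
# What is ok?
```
Trace:
  count=2
  count=2, b=4
  count=2, b=4, ok=True

Final answer: True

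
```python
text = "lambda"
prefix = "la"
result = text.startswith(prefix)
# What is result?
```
Trace:
  text='lambda'
  text='lambda', prefix='la'
  text='lambda', prefix='la', result=True

Final answer: True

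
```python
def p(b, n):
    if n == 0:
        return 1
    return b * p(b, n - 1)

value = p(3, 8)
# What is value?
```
Call trace:
p(b=3, n=8)
  p(b=3, n=7)
    p(b=3, n=6)
      p(b=3, n=5)
        p(b=3, n=4)
          p(b=3, n=3)
            p(b=3, n=2)
              p(b=3, n=1)
                p(b=3, n=0)
                -> return 1
              -> return 3
            -> return 9
          -> return 27
        -> return 81
      -> return 243
    -> return 729
  -> return 2187
-> return 6561

Final answer: 6561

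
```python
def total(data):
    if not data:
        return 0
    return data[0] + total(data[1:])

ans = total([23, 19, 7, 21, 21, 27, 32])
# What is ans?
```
Call trace:
total(data=[23, 19, 7, 21, 21, 27, 32])
  total(data=[19, 7, 21, 21, 27, 32])
    total(data=[7, 21, 21, 27, 32])
      total(data=[21, 21, 27, 32])
        total(data=[21, 27, 32])
          total(data=[27, 32])
            total(data=[32])
              total(data=[])
              -> return 0
            -> return 32
          -> return 59
        -> return 80
      -> return 101
    -> return 108
  -> return 127
-> return 150

Final answer: 150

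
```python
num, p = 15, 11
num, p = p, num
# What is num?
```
Trace:
  num=15, p=11
  num=11, p=15

Final answer: 11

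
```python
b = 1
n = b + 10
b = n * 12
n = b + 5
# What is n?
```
Trace:
  b=1
  b=1, n=11
  b=132, n=11
  b=132, n=137

Final answer: 137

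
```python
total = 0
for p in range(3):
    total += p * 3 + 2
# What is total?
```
Trace:
  total=0
  total=2, p=0
  total=7, p=1
  total=15, p=2

Final answer: 15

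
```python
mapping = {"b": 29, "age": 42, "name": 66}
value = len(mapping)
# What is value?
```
Trace:
  mapping={'b': 29, 'age': 42, 'name': 66}
  mapping={'b': 29, 'age': 42, 'name': 66}, value=3

Final answer: 3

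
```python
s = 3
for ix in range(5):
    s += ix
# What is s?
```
Trace:
  s=3
  s=3, ix=0
  s=4, ix=1
  s=6, ix=2
  s=9, ix=3
  s=13, ix=4

Final answer: 13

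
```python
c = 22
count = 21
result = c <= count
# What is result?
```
Trace:
  c=22
  c=22, count=21
  c=22, count=21, result=False

Final answer: False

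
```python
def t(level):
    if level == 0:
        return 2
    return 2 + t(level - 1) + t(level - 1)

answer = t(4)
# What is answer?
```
Call trace (a repeated sub-call is expanded the first time; later identical calls just restate its return value):
t(level=4)
  t(level=3)
    t(level=2)
      t(level=1)
        t(level=0)
        -> return 2
        t(level=0)
        -> return 2
      -> return 6
      t(level=1) -> return 6  (same call as traced above)
    -> return 14
    t(level=2) -> return 14  (same call as traced above)
  -> return 30
  t(level=3) -> return 30  (same call as traced above)
-> return 62

Final answer: 62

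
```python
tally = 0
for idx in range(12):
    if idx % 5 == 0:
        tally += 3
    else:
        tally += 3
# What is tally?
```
Trace:
  tally=0
  tally=3, idx=0
  tally=6, idx=1
  tally=9, idx=2
  tally=12, idx=3
  tally=15, idx=4
  tally=18, idx=5
  tally=21, idx=6
  tally=24, idx=7
  tally=27, idx=8
  tally=30, idx=9
  tally=33, idx=10
  tally=36, idx=11

Final answer: 36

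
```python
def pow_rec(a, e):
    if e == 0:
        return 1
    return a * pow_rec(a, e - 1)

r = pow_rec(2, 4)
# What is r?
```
Call trace:
pow_rec(a=2, e=4)
  pow_rec(a=2, e=3)
    pow_rec(a=2, e=2)
      pow_rec(a=2, e=1)
        pow_rec(a=2, e=0)
        -> return 1
      -> return 2
    -> return 4
  -> return 8
-> return 16

Final answer: 16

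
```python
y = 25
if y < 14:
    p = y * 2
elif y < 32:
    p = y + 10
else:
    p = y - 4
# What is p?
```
Trace:
  y=25
  y=25, p=35

Final answer: 35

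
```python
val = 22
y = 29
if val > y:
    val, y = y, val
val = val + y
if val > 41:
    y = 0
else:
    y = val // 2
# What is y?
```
Trace:
  val=22
  val=22, y=29
  val=22, y=29
  val=51, y=29
  val=51, y=0

Final answer: 0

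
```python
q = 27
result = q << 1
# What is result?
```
Trace:
  q=27
  q=27, result=54

Final answer: 54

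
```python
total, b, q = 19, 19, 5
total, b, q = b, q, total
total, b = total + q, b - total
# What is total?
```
Trace:
  total=19, b=19, q=5
  total=19, b=5, q=19
  total=38, b=-14, q=19

Final answer: 38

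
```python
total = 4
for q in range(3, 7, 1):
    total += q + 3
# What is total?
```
Trace:
  total=4
  total=10, q=3
  total=17, q=4
  total=25, q=5
  total=34, q=6

Final answer: 34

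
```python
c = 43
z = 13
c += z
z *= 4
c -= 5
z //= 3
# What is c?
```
Trace:
  c=43
  c=43, z=13
  c=56, z=13
  c=56, z=52
  c=51, z=52
  c=51, z=17

Final answer: 51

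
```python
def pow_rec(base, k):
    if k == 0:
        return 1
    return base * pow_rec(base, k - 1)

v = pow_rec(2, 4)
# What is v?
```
Call trace:
pow_rec(base=2, k=4)
  pow_rec(base=2, k=3)
    pow_rec(base=2, k=2)
      pow_rec(base=2, k=1)
        pow_rec(base=2, k=0)
        -> return 1
      -> return 2
    -> return 4
  -> return 8
-> return 16

Final answer: 16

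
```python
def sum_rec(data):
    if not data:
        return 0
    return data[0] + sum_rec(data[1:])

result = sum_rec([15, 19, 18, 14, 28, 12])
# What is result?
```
Call trace:
sum_rec(data=[15, 19, 18, 14, 28, 12])
  sum_rec(data=[19, 18, 14, 28, 12])
    sum_rec(data=[18, 14, 28, 12])
      sum_rec(data=[14, 28, 12])
        sum_rec(data=[28, 12])
          sum_rec(data=[12])
            sum_rec(data=[])
            -> return 0
          -> return 12
        -> return 40
      -> return 54
    -> return 72
  -> return 91
-> return 106

Final answer: 106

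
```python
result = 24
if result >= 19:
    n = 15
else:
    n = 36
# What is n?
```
Trace:
  result=24
  result=24, n=15

Final answer: 15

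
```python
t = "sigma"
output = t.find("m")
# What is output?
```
Trace:
  t='sigma'
  t='sigma', output=3

Final answer: 3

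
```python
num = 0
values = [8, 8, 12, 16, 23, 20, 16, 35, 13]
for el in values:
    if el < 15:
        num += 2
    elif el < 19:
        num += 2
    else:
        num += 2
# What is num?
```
Trace:
  num=0
  num=2, el=8
  num=4, el=8
  num=6, el=12
  num=8, el=16
  num=10, el=23
  num=12, el=20
  num=14, el=16
  num=16, el=35
  num=18, el=13

Final answer: 18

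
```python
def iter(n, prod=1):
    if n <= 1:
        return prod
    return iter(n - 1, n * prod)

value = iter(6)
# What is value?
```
Call trace:
iter(n=6, prod=1)
  iter(n=5, prod=6)
    iter(n=4, prod=30)
      iter(n=3, prod=120)
        iter(n=2, prod=360)
          iter(n=1, prod=720)
          -> return 720
        -> return 720
      -> return 720
    -> return 720
  -> return 720
-> return 720

Final answer: 720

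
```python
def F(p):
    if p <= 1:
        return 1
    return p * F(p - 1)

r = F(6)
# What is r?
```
Call trace:
F(p=6)
  F(p=5)
    F(p=4)
      F(p=3)
        F(p=2)
          F(p=1)
          -> return 1
        -> return 2
      -> return 6
    -> return 24
  -> return 120
-> return 720

Final answer: 720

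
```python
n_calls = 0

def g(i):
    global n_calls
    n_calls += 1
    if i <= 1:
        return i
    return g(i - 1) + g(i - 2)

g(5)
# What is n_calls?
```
Call trace (a repeated sub-call is expanded the first time; later identical calls just restate its return value):
g(i=5)
  g(i=4)
    g(i=3)
      g(i=2)
        g(i=1)
        -> return 1
        g(i=0)
        -> return 0
      -> return 1
      g(i=1)
      -> return 1
    -> return 2
    g(i=2) -> return 1  (same call as traced above)
  -> return 3
  g(i=3) -> return 2  (same call as traced above)
-> return 5

n_calls is incremented once per call, so count the calls in each subtree. Let C(i) = number of calls made by g(i).
C(0) = C(1) = 1 (base case, no recursion); C(i) = 1 + C(i - 1) + C(i - 2) otherwise.
C(2) = 1 + C(1) + C(0) = 1 + 1 + 1 = 3
C(3) = 1 + C(2) + C(1) = 1 + 3 + 1 = 5
C(4) = 1 + C(3) + C(2) = 1 + 5 + 3 = 9
C(5) = 1 + C(4) + C(3) = 1 + 9 + 5 = 15
n_calls = C(5) = 15

Final answer: 15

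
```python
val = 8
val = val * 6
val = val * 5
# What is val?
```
Trace:
  val=8
  val=48
  val=240

Final answer: 240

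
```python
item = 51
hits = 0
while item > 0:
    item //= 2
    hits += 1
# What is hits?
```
Trace:
  item=51
  item=51, hits=0
  item=25, hits=1
  item=12, hits=2
  item=6, hits=3
  item=3, hits=4
  item=1, hits=5
  item=0, hits=6

Final answer: 6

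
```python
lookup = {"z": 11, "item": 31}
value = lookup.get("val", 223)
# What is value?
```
Trace:
  lookup={'z': 11, 'item': 31}
  lookup={'z': 11, 'item': 31}, value=223

Final answer: 223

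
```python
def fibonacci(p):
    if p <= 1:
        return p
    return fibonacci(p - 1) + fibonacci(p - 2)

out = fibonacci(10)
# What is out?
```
Call trace (a repeated sub-call is expanded the first time; later identical calls just restate its return value):
fibonacci(p=10)
  fibonacci(p=9)
    fibonacci(p=8)
      fibonacci(p=7)
        fibonacci(p=6)
          fibonacci(p=5)
            fibonacci(p=4)
              fibonacci(p=3)
                fibonacci(p=2)
                  fibonacci(p=1)
                  -> return 1
                  fibonacci(p=0)
                  -> return 0
                -> return 1
                fibonacci(p=1)
                -> return 1
              -> return 2
              fibonacci(p=2) -> return 1  (same call as traced above)
            -> return 3
            fibonacci(p=3) -> return 2  (same call as traced above)
          -> return 5
          fibonacci(p=4) -> return 3  (same call as traced above)
        -> return 8
        fibonacci(p=5) -> return 5  (same call as traced above)
      -> return 13
      fibonacci(p=6) -> return 8  (same call as traced above)
    -> return 21
    fibonacci(p=7) -> return 13  (same call as traced above)
  -> return 34
  fibonacci(p=8) -> return 21  (same call as traced above)
-> return 55

Final answer: 55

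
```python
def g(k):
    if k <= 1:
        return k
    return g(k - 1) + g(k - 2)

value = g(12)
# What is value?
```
Call trace (a repeated sub-call is expanded the first time; later identical calls just restate its return value):
g(k=12)
  g(k=11)
    g(k=10)
      g(k=9)
        g(k=8)
          g(k=7)
            g(k=6)
              g(k=5)
                g(k=4)
                  g(k=3)
                    g(k=2)
                      g(k=1)
                      -> return 1
                      g(k=0)
                      -> return 0
                    -> return 1
                    g(k=1)
                    -> return 1
                  -> return 2
                  g(k=2) -> return 1  (same call as traced above)
                -> return 3
                g(k=3) -> return 2  (same call as traced above)
              -> return 5
              g(k=4) -> return 3  (same call as traced above)
            -> return 8
            g(k=5) -> return 5  (same call as traced above)
          -> return 13
          g(k=6) -> return 8  (same call as traced above)
        -> return 21
        g(k=7) -> return 13  (same call as traced above)
      -> return 34
      g(k=8) -> return 21  (same call as traced above)
    -> return 55
    g(k=9) -> return 34  (same call as traced above)
  -> return 89
  g(k=10) -> return 55  (same call as traced above)
-> return 144

Final answer: 144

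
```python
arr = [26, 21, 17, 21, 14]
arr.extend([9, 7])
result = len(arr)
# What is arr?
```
Trace:
  arr=[26, 21, 17, 21, 14]
  arr=[26, 21, 17, 21, 14, 9, 7]
  arr=[26, 21, 17, 21, 14, 9, 7], result=7

Final answer: [26, 21, 17, 21, 14, 9, 7]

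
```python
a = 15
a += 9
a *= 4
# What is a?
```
Trace:
  a=15
  a=24
  a=96

Final answer: 96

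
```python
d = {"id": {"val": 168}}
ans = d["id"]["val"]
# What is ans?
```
Trace:
  d={'id': {'val': 168}}
  d={'id': {'val': 168}}, ans=168

Final answer: 168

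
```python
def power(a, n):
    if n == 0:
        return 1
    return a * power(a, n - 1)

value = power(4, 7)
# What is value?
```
Call trace:
power(a=4, n=7)
  power(a=4, n=6)
    power(a=4, n=5)
      power(a=4, n=4)
        power(a=4, n=3)
          power(a=4, n=2)
            power(a=4, n=1)
              power(a=4, n=0)
              -> return 1
            -> return 4
          -> return 16
        -> return 64
      -> return 256
    -> return 1024
  -> return 4096
-> return 16384

Final answer: 16384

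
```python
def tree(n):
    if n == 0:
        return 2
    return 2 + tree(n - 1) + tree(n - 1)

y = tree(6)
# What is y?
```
Call trace (a repeated sub-call is expanded the first time; later identical calls just restate its return value):
tree(n=6)
  tree(n=5)
    tree(n=4)
      tree(n=3)
        tree(n=2)
          tree(n=1)
            tree(n=0)
            -> return 2
            tree(n=0)
            -> return 2
          -> return 6
          tree(n=1) -> return 6  (same call as traced above)
        -> return 14
        tree(n=2) -> return 14  (same call as traced above)
      -> return 30
      tree(n=3) -> return 30  (same call as traced above)
    -> return 62
    tree(n=4) -> return 62  (same call as traced above)
  -> return 126
  tree(n=5) -> return 126  (same call as traced above)
-> return 254

Final answer: 254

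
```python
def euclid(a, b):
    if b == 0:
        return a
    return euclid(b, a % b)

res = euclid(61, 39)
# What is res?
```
Call trace:
euclid(a=61, b=39)
  euclid(a=39, b=22)
    euclid(a=22, b=17)
      euclid(a=17, b=5)
        euclid(a=5, b=2)
          euclid(a=2, b=1)
            euclid(a=1, b=0)
            -> return 1
          -> return 1
        -> return 1
      -> return 1
    -> return 1
  -> return 1
-> return 1

Final answer: 1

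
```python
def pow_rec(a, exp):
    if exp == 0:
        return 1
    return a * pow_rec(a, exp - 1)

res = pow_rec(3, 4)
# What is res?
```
Call trace:
pow_rec(a=3, exp=4)
  pow_rec(a=3, exp=3)
    pow_rec(a=3, exp=2)
      pow_rec(a=3, exp=1)
        pow_rec(a=3, exp=0)
        -> return 1
      -> return 3
    -> return 9
  -> return 27
-> return 81

Final answer: 81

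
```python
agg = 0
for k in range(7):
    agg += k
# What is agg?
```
Trace:
  agg=0
  agg=0, k=0
  agg=1, k=1
  agg=3, k=2
  agg=6, k=3
  agg=10, k=4
  agg=15, k=5
  agg=21, k=6

Final answer: 21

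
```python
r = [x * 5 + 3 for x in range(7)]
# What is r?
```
Trace:
  x=0
  x=1
  x=2
  x=3
  x=4
  x=5
  x=6
  r=[3, 8, 13, 18, 23, 28, 33]

Final answer: [3, 8, 13, 18, 23, 28, 33]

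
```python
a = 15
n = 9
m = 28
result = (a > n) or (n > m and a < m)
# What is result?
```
Trace:
  a=15
  a=15, n=9
  a=15, n=9, m=28
  a=15, n=9, m=28, result=True

Final answer: True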